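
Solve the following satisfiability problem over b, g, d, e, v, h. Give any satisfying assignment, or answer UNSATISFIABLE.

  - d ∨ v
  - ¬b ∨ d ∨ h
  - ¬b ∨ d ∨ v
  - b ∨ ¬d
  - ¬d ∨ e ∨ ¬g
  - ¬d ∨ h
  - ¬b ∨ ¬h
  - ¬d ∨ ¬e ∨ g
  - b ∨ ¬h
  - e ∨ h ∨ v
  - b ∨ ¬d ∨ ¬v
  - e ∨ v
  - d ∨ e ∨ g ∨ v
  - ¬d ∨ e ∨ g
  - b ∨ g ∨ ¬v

b: False, g: True, d: False, e: False, v: True, h: False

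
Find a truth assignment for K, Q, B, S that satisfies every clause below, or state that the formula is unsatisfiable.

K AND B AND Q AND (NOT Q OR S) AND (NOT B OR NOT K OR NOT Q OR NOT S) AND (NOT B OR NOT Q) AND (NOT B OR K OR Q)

Case K = True:
  (B) forces B = True.
  (Q) forces Q = True.
  Clause (NOT B OR NOT Q) is falsified — contradiction.
Case K = False:
  Clause (K) is falsified — contradiction.
Both cases fail, so the formula is unsatisfiable.

UNSATISFIABLE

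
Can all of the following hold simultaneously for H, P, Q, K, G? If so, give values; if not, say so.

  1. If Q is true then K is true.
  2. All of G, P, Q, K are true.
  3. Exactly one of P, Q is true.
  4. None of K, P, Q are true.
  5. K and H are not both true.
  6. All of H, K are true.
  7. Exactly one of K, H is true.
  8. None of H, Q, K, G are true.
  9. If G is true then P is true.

Case H = True:
  Constraint (8) is violated (H=T) — contradiction.
Case H = False:
  Constraint (6) is violated (H=F) — contradiction.
Both cases fail — unsatisfiable.

Unsatisfiable — no assignment works.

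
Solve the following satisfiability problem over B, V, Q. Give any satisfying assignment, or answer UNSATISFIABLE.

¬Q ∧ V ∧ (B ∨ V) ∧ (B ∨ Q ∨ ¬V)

B=T; V=T; Q=F

Unit clause (¬Q) forces Q = False.
Unit clause (V) forces V = True.
In (B ∨ Q ∨ ¬V) only B is left, so B = True.
Check each clause:
  (¬Q): ¬Q holds.
  (V): V holds.
  (B ∨ V): B holds.
  (B ∨ Q ∨ ¬V): B holds.
All clauses satisfied.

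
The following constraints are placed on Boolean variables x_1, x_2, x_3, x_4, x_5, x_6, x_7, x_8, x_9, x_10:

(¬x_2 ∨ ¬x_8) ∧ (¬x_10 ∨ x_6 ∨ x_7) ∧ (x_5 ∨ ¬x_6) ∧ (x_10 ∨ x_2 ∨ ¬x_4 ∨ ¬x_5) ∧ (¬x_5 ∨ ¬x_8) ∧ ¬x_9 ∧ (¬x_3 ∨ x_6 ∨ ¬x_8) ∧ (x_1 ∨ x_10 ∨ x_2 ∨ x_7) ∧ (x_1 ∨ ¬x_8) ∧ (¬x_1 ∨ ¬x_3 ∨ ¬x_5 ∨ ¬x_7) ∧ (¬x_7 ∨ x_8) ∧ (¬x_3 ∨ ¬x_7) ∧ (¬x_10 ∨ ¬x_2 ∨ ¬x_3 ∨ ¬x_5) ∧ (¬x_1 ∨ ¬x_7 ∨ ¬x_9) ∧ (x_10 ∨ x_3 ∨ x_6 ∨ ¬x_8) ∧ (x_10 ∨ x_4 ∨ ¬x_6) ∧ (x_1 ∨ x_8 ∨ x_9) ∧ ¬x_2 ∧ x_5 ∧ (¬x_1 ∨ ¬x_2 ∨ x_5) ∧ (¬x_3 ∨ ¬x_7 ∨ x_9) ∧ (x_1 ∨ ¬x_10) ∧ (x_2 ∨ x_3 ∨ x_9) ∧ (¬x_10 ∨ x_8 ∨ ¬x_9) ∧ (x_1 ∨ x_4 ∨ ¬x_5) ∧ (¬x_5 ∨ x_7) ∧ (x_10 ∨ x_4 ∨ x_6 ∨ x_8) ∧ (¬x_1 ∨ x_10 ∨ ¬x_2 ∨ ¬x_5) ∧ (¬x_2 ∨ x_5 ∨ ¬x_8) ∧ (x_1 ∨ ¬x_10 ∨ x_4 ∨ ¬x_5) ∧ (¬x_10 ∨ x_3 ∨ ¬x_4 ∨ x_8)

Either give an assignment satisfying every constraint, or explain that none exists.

Case x_5 = True:
  (¬x_5 ∨ ¬x_8) forces x_8 = False.
  (¬x_9) forces x_9 = False.
  (¬x_7 ∨ x_8) forces x_7 = False.
  Clause (¬x_5 ∨ x_7) is falsified — contradiction.
Case x_5 = False:
  Clause (x_5) is falsified — contradiction.
Both cases fail, so the formula is unsatisfiable.

The formula is unsatisfiable.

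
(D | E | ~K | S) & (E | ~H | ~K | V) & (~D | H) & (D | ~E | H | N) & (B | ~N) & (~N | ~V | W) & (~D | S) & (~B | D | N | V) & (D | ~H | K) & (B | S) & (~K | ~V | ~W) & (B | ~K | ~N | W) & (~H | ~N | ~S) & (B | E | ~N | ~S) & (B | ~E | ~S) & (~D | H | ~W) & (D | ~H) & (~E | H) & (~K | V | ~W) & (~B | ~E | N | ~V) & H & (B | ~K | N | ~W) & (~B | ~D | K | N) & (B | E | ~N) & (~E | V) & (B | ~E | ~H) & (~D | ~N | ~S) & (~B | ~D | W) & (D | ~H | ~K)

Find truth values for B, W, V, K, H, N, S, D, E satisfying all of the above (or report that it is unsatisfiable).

Unit clause (H) forces H = True.
In (D | ~H) only D is left, so D = True.
In (~D | S) only S is left, so S = True.
In (~H | ~N | ~S) only ~N is left, so N = False.
Set B = False.
  then (B | ~E | ~S) forces E = False.
Set W = True.
  then (B | ~K | N | ~W) forces K = False.
Set V = False.
All clauses satisfied.

B: False; W: True; V: False; K: False; H: True; N: False; S: True; D: True; E: False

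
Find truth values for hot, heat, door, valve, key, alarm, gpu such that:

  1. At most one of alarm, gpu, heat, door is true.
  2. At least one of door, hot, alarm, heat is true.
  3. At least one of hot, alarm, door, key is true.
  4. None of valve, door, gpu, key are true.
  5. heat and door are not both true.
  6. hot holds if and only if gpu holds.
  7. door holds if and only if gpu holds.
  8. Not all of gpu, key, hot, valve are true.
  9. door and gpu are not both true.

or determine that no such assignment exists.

hot=F, heat=F, door=F, valve=F, key=F, alarm=T, gpu=F

  (1) {alarm, gpu, heat, door}: 1 true — at most one ✓
  (2) {door, hot, alarm, heat}: 1 true — at least one ✓
  (3) {hot, alarm, door, key}: 1 true — at least one ✓
  (4) {valve, door, gpu, key}: 0 true — none ✓
  (5) heat=F, door=F — not both ✓
  (6) hot=F, gpu=F — same ✓
  (7) door=F, gpu=F — same ✓
  (8) {gpu, key, hot, valve}: 0/4 true — not all ✓
  (9) door=F, gpu=F — not both ✓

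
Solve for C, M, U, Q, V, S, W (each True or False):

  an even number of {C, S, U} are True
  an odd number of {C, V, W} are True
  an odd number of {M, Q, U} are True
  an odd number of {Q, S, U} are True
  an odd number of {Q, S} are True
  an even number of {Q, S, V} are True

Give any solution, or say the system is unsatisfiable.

C = False; M = False; U = False; Q = True; V = True; S = False; W = False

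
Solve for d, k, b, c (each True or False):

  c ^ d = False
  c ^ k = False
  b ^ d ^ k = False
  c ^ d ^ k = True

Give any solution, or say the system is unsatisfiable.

d = True, k = True, b = False, c = True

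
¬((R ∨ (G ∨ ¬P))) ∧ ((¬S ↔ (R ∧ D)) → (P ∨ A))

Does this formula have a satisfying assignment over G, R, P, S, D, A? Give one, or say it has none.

G = False; R = False; P = True; S = True; D = True; A = False

  ¬((R ∨ (G ∨ ¬P))) = True
    R ∨ (G ∨ ¬P) = False
      G ∨ ¬P = False
        ¬P = False
  (¬S ↔ (R ∧ D)) → (P ∨ A) = True
    ¬S ↔ (R ∧ D) = True
      ¬S = False
      R ∧ D = False
    P ∨ A = True
Both conjuncts True, so the formula holds.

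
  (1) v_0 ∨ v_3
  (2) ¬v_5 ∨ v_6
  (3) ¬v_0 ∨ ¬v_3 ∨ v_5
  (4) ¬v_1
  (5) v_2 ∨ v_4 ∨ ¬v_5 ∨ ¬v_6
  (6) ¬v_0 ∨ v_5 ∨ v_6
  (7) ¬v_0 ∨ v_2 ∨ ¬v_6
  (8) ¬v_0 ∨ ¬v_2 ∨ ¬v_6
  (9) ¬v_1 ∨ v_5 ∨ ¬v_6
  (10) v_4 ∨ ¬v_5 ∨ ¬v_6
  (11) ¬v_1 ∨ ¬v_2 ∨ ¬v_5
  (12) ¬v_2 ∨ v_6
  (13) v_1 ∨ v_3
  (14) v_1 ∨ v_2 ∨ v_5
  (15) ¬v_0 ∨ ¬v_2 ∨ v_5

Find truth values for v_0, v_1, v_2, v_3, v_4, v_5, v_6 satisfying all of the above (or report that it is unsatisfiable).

Unit clause (¬v_1) forces v_1 = False.
In (v_1 ∨ v_3) only v_3 is left, so v_3 = True.
Try v_0 = True:
  (¬v_0 ∨ ¬v_3 ∨ v_5) forces v_5 = True.
  (¬v_5 ∨ v_6) forces v_6 = True.
  (¬v_0 ∨ v_2 ∨ ¬v_6) forces v_2 = True.
  clause (¬v_0 ∨ ¬v_2 ∨ ¬v_6) is falsified — backtrack.
So v_0 = False.
Set v_2 = True.
  then (¬v_2 ∨ v_6) forces v_6 = True.
Set v_4 = True.
Set v_5 = False.
All clauses satisfied.

v_0: False, v_1: False, v_2: True, v_3: True, v_4: True, v_5: False, v_6: True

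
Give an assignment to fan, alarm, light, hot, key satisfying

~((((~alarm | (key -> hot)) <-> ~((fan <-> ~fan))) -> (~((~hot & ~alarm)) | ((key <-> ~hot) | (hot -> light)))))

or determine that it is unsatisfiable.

Case hot = True: the formula becomes ~((~((fan <-> ~fan)) -> True)) = False.
Case hot = False: the formula becomes ~((((~alarm | ~key) <-> ~((fan <-> ~fan))) -> True)) = False.
Both cases fail — unsatisfiable.

The formula is unsatisfiable.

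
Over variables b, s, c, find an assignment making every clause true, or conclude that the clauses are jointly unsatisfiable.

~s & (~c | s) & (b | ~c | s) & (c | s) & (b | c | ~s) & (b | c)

No satisfying assignment exists.

Case s = True:
  Clause (~s) is falsified — contradiction.
Case s = False:
  (~c | s) forces c = False.
  Clause (c | s) is falsified — contradiction.
Both cases fail, so the formula is unsatisfiable.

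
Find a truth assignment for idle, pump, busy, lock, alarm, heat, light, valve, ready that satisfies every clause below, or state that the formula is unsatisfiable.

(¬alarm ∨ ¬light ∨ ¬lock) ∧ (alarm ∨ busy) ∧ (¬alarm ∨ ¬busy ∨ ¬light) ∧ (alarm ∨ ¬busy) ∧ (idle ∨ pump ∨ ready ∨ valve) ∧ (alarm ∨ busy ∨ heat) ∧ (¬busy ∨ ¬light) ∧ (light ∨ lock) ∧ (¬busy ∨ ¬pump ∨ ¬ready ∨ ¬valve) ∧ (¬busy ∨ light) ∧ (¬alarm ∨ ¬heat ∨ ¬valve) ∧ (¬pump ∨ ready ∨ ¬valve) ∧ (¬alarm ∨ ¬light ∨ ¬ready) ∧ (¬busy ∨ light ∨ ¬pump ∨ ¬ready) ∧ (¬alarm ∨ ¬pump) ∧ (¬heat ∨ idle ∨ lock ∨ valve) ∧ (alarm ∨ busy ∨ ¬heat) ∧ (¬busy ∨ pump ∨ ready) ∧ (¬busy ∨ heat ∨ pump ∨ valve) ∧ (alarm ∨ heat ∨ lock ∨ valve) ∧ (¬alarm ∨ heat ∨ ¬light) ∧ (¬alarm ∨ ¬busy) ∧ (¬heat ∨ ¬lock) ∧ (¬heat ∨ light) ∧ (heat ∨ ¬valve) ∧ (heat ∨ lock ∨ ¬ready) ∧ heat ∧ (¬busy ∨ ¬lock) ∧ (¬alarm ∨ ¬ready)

idle = True; pump = False; busy = False; lock = False; alarm = True; heat = True; light = True; valve = False; ready = False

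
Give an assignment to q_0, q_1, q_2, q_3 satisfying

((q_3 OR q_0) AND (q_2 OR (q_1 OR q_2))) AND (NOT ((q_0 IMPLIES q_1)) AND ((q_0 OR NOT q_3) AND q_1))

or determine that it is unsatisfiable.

Case q_1 = True: the conjunct NOT ((q_0 IMPLIES q_1)) becomes NOT ((q_0 IMPLIES True)) = False.
Case q_1 = False: the conjunct q_1 is False.
Both cases fail — unsatisfiable.

The formula is unsatisfiable.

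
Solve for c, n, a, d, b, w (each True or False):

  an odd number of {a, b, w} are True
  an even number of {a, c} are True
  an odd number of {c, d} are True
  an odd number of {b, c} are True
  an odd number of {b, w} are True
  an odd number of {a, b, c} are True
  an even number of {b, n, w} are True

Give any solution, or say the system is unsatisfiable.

c = False; n = True; a = False; d = True; b = True; w = False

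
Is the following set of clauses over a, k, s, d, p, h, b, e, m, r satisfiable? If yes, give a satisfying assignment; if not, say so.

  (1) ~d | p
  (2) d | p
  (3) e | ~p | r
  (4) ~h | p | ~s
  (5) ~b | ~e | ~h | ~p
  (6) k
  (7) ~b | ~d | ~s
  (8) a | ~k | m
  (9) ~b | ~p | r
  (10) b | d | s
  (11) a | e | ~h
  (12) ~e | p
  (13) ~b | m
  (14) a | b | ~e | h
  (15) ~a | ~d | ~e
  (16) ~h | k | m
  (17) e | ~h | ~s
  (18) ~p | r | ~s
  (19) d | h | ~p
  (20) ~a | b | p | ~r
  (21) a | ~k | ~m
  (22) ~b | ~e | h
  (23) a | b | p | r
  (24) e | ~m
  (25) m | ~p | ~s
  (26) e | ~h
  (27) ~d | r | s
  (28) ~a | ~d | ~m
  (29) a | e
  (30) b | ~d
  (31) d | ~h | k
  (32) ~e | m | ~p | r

a = True; k = True; s = True; d = False; p = True; h = True; b = False; e = True; m = True; r = True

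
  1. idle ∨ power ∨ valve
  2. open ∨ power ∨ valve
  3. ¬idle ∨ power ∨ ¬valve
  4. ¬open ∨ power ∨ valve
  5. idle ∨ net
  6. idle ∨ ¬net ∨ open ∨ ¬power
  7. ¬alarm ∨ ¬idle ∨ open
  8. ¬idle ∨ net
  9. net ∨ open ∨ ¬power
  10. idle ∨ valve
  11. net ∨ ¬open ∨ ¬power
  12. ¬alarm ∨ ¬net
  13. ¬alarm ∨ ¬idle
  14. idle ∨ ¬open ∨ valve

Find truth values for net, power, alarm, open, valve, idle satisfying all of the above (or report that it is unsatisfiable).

Set net = True.
  then (¬alarm ∨ ¬net) forces alarm = False.
Set power = True.
Set open = True.
Set valve = True.
Set idle = False.
All clauses satisfied.

net: True, power: True, alarm: False, open: True, valve: True, idle: False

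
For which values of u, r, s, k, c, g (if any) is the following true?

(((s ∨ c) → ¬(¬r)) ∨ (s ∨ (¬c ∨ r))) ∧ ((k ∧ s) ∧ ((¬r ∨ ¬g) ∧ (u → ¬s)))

u = False, r = True, s = True, k = True, c = False, g = False

  ((s ∨ c) → ¬(¬r)) ∨ (s ∨ (¬c ∨ r)) = True
    (s ∨ c) → ¬(¬r) = True
      s ∨ c = True
      ¬(¬r) = True
        ¬r = False
    s ∨ (¬c ∨ r) = True
      ¬c ∨ r = True
        ¬c = True
  (k ∧ s) ∧ ((¬r ∨ ¬g) ∧ (u → ¬s)) = True
    k ∧ s = True
    (¬r ∨ ¬g) ∧ (u → ¬s) = True
      ¬r ∨ ¬g = True
        ¬r = False
        ¬g = True
      u → ¬s = True
        ¬s = False
Both conjuncts True, so the formula holds.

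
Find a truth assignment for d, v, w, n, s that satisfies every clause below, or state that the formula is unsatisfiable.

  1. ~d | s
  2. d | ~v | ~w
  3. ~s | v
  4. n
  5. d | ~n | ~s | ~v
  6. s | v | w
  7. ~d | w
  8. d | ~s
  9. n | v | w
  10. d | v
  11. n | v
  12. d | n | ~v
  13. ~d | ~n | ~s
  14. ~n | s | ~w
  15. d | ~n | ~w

d=F; v=T; w=F; n=T; s=F

Unit clause (n) forces n = True.
Set d = False.
  then (d | ~s) forces s = False.
  then (d | v) forces v = True.
  then (~n | s | ~w) forces w = False.
All clauses satisfied.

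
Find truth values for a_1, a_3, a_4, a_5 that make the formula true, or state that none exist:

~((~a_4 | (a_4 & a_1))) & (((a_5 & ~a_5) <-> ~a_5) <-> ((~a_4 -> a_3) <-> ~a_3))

a_1=F, a_3=T, a_4=T, a_5=F

  ~((~a_4 | (a_4 & a_1))) = True
    ~a_4 | (a_4 & a_1) = False
      ~a_4 = False
      a_4 & a_1 = False
  ((a_5 & ~a_5) <-> ~a_5) <-> ((~a_4 -> a_3) <-> ~a_3) = True
    (a_5 & ~a_5) <-> ~a_5 = False
      a_5 & ~a_5 = False
        ~a_5 = True
      ~a_5 = True
    (~a_4 -> a_3) <-> ~a_3 = False
      ~a_4 -> a_3 = True
        ~a_4 = False
      ~a_3 = False
Both conjuncts True, so the formula holds.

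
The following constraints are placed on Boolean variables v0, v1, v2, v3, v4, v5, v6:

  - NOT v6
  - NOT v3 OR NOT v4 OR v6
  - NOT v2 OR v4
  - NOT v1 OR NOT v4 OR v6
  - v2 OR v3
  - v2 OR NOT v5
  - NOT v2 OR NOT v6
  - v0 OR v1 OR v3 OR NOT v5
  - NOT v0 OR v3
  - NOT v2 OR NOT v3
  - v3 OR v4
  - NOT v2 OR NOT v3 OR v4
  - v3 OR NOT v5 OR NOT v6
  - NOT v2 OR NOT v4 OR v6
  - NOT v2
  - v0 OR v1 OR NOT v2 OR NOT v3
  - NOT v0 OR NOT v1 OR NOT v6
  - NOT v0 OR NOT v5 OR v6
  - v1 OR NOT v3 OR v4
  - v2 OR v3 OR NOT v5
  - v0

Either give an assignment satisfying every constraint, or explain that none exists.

Unit clause (NOT v6) forces v6 = False.
Unit clause (NOT v2) forces v2 = False.
Unit clause (v0) forces v0 = True.
In (v2 OR v3) only v3 is left, so v3 = True.
In (v2 OR NOT v5) only NOT v5 is left, so v5 = False.
In (NOT v3 OR NOT v4 OR v6) only NOT v4 is left, so v4 = False.
In (v1 OR NOT v3 OR v4) only v1 is left, so v1 = True.
All clauses satisfied.

v0 = True; v1 = True; v2 = False; v3 = True; v4 = False; v5 = False; v6 = False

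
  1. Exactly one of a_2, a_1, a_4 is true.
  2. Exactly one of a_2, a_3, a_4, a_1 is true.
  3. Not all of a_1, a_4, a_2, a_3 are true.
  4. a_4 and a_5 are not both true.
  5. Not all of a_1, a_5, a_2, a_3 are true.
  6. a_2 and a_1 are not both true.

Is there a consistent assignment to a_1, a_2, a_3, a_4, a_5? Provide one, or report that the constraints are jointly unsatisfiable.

a_1 = False, a_2 = True, a_3 = False, a_4 = False, a_5 = False

  (1) {a_2, a_1, a_4}: 1 true — exactly one ✓
  (2) {a_2, a_3, a_4, a_1}: 1 true — exactly one ✓
  (3) {a_1, a_4, a_2, a_3}: 1/4 true — not all ✓
  (4) a_4=F, a_5=F — not both ✓
  (5) {a_1, a_5, a_2, a_3}: 1/4 true — not all ✓
  (6) a_2=T, a_1=F — not both ✓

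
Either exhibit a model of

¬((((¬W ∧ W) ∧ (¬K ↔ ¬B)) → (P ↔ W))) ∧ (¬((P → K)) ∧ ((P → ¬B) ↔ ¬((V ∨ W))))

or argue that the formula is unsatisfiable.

The conjunct ¬((((¬W ∧ W) ∧ (¬K ↔ ¬B)) → (P ↔ W))) is unsatisfiable on its own:
  W = True: this becomes ¬((False → P)) = False.
  W = False: this becomes ¬((False → ¬P)) = False.
So the whole conjunction is unsatisfiable.

UNSATISFIABLE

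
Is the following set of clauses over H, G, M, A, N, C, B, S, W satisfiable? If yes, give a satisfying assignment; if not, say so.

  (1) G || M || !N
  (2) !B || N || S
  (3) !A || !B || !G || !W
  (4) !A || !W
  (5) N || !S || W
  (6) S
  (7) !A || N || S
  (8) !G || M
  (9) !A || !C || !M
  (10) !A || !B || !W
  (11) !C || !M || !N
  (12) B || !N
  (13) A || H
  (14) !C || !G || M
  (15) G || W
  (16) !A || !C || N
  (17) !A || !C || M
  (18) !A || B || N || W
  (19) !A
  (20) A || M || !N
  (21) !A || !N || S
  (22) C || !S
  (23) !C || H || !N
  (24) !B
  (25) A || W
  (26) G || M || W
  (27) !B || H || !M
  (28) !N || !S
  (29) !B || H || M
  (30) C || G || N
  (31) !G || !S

Unit clause (S) forces S = True.
Unit clause (!A) forces A = False.
In (C || !S) only C is left, so C = True.
Unit clause (!B) forces B = False.
In (A || W) only W is left, so W = True.
In (!N || !S) only !N is left, so N = False.
In (!G || !S) only !G is left, so G = False.
In (A || H) only H is left, so H = True.
Set M = True.
All clauses satisfied.

H = True; G = False; M = True; A = False; N = False; C = True; B = False; S = True; W = True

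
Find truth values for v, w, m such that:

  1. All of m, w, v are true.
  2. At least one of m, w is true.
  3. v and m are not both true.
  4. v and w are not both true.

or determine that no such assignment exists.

Unsatisfiable

Case v = True:
  (1) forces m = True.
  Constraint (3) is violated (v=T, m=T) — contradiction.
Case v = False:
  Constraint (1) is violated (v=F) — contradiction.
Both cases fail — unsatisfiable.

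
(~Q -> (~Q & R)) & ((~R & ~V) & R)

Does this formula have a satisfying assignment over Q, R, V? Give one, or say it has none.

Case R = True: the conjunct ~R is False.
Case R = False: the conjunct R is False.
Both cases fail — unsatisfiable.

The formula is unsatisfiable.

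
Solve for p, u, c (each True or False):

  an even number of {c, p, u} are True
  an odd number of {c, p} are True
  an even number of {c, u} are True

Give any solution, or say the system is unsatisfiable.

p = False, u = True, c = True

{c, p, u}: 2 true → even ✓
{c, p}: 1 true → odd ✓
{c, u}: 2 true → even ✓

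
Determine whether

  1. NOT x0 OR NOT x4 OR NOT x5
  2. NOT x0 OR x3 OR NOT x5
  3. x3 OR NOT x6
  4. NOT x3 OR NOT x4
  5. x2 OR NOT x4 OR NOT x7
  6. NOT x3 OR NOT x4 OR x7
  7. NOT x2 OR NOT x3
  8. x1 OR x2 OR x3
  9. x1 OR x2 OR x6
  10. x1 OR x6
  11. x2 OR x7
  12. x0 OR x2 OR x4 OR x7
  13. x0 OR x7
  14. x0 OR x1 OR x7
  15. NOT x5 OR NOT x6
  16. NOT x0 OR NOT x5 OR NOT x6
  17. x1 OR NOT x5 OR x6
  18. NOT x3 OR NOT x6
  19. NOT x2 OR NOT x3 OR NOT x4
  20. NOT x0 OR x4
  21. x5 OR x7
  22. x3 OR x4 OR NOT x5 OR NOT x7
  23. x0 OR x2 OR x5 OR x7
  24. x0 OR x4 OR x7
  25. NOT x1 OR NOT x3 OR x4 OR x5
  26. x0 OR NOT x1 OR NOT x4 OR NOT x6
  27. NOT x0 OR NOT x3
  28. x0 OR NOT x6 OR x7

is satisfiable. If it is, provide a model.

Set x0 = True.
  then (NOT x0 OR x4) forces x4 = True.
  then (NOT x0 OR NOT x3) forces x3 = False.
  then (NOT x0 OR NOT x4 OR NOT x5) forces x5 = False.
  then (x3 OR NOT x6) forces x6 = False.
  then (x1 OR x6) forces x1 = True.
  then (x5 OR x7) forces x7 = True.
  then (x2 OR NOT x4 OR NOT x7) forces x2 = True.
All clauses satisfied.

x0 = True, x1 = True, x2 = True, x3 = False, x4 = True, x5 = False, x6 = False, x7 = True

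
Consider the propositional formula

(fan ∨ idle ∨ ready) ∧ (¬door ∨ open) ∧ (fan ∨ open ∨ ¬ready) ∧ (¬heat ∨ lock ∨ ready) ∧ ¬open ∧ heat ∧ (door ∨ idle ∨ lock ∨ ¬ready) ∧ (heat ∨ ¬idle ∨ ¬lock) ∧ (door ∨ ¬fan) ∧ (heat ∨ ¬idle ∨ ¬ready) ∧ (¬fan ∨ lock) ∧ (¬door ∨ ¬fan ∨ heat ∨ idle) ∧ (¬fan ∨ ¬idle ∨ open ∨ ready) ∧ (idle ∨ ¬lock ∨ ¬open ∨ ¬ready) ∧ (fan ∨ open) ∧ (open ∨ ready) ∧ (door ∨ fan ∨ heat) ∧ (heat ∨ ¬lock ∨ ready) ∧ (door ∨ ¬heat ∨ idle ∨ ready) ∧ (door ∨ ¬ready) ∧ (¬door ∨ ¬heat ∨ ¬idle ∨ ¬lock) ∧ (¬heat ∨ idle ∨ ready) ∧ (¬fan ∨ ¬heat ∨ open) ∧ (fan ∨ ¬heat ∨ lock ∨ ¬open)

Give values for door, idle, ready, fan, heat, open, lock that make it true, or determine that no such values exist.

No satisfying assignment exists.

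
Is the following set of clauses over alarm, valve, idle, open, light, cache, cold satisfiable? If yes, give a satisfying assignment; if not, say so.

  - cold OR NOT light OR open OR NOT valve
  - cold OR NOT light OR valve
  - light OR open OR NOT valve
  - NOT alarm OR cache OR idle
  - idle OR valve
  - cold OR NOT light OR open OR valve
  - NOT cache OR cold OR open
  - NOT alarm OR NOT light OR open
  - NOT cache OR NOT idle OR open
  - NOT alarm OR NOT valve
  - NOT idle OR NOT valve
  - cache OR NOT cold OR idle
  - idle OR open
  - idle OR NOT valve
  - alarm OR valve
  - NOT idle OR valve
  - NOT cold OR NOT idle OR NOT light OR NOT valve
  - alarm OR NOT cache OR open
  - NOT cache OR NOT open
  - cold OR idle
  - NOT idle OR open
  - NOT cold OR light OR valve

Case idle = True:
  (NOT idle OR NOT valve) forces valve = False.
  Clause (NOT idle OR valve) is falsified — contradiction.
Case idle = False:
  (idle OR valve) forces valve = True.
  Clause (idle OR NOT valve) is falsified — contradiction.
Both cases fail, so the formula is unsatisfiable.

The formula is unsatisfiable.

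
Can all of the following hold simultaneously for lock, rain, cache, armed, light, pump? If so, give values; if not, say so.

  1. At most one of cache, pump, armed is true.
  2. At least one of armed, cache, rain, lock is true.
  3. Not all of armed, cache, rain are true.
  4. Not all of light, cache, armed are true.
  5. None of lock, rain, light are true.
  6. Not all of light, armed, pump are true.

lock: False, rain: False, cache: False, armed: True, light: False, pump: False

  (1) {cache, pump, armed}: 1 true — at most one ✓
  (2) {armed, cache, rain, lock}: 1 true — at least one ✓
  (3) {armed, cache, rain}: 1/3 true — not all ✓
  (4) {light, cache, armed}: 1/3 true — not all ✓
  (5) {lock, rain, light}: 0 true — none ✓
  (6) {light, armed, pump}: 1/3 true — not all ✓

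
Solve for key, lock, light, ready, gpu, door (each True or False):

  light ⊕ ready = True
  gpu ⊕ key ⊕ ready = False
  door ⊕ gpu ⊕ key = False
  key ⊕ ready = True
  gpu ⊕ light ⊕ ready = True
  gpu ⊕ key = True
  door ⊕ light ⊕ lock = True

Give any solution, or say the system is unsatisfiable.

Unsatisfiable

Adding constraints 1, 2, 4, 5 mod 2: every variable appears an even number of times on the left, so the left side is 0.
But the right sides sum to 1 (mod 2). 0 ≠ 1 — the system is inconsistent.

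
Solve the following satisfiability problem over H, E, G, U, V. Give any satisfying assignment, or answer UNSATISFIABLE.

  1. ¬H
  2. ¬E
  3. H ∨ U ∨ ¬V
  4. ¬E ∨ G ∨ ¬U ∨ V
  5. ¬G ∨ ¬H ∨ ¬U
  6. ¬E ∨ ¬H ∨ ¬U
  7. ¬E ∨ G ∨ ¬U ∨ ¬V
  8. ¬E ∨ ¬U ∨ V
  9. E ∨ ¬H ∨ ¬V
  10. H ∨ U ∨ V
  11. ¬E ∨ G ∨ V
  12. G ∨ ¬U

H=F, E=F, G=T, U=T, V=F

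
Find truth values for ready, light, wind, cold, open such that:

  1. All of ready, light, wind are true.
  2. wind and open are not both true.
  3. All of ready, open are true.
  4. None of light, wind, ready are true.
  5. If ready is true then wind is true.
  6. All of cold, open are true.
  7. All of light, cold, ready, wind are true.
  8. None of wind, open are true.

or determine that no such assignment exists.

The formula is unsatisfiable.

Case ready = True:
  Constraint (4) is violated (ready=T) — contradiction.
Case ready = False:
  Constraint (1) is violated (ready=F) — contradiction.
Both cases fail — unsatisfiable.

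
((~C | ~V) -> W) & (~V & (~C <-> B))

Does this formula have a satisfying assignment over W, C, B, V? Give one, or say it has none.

W = True, C = False, B = True, V = False

  (~C | ~V) -> W = True
    ~C | ~V = True
      ~C = True
      ~V = True
  ~V & (~C <-> B) = True
    ~V = True
    ~C <-> B = True
      ~C = True
Both conjuncts True, so the formula holds.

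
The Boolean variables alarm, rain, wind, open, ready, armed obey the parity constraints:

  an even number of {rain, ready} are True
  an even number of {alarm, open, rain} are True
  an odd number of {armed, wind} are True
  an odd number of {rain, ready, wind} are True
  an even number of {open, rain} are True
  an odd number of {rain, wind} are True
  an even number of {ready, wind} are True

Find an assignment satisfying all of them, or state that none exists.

Unsatisfiable — no assignment works.

Adding constraints 1, 6, 7 mod 2: every variable appears an even number of times on the left, so the left side is 0.
But the right sides sum to 1 (mod 2). 0 ≠ 1 — the system is inconsistent.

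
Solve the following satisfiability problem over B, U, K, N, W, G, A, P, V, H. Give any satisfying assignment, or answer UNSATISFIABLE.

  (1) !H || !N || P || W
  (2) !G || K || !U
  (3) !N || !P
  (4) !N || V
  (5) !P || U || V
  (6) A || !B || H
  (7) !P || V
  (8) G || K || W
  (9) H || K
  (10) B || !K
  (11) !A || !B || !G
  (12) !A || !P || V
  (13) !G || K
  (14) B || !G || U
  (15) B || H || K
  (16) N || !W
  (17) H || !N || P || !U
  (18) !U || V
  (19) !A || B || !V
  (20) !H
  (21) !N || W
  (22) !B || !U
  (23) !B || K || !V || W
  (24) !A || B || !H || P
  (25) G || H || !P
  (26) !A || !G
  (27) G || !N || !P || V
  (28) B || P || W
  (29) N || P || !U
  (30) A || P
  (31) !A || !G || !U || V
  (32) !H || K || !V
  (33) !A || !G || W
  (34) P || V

B = True, U = False, K = True, N = False, W = False, G = False, A = True, P = False, V = True, H = False

Unit clause (!H) forces H = False.
In (H || K) only K is left, so K = True.
In (B || !K) only B is left, so B = True.
In (!B || !U) only !U is left, so U = False.
In (A || !B || H) only A is left, so A = True.
In (!A || !B || !G) only !G is left, so G = False.
In (G || H || !P) only !P is left, so P = False.
In (P || V) only V is left, so V = True.
Set N = False.
  then (N || !W) forces W = False.
All clauses satisfied.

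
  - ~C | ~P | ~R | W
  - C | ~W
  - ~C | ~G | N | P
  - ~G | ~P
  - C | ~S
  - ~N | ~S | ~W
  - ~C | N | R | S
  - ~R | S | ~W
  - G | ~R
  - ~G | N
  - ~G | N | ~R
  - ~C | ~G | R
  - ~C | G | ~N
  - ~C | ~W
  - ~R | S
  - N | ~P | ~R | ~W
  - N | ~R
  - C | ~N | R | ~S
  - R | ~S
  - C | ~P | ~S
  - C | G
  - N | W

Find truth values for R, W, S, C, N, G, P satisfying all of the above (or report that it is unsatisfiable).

R=T; W=F; S=T; C=T; N=T; G=T; P=F

Set R = True.
  then (G | ~R) forces G = True.
  then (~G | N) forces N = True.
  then (~R | S) forces S = True.
  then (~G | ~P) forces P = False.
  then (C | ~S) forces C = True.
  then (~N | ~S | ~W) forces W = False.
All clauses satisfied.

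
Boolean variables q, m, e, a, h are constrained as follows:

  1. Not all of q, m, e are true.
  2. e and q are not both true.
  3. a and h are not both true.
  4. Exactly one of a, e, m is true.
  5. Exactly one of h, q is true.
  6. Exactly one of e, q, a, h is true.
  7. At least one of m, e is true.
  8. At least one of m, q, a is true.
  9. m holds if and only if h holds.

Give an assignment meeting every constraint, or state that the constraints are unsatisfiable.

q = False, m = True, e = False, a = False, h = True

  (1) {q, m, e}: 1/3 true — not all ✓
  (2) e=F, q=F — not both ✓
  (3) a=F, h=T — not both ✓
  (4) {a, e, m}: 1 true — exactly one ✓
  (5) {h, q}: 1 true — exactly one ✓
  (6) {e, q, a, h}: 1 true — exactly one ✓
  (7) {m, e}: 1 true — at least one ✓
  (8) {m, q, a}: 1 true — at least one ✓
  (9) m=T, h=T — same ✓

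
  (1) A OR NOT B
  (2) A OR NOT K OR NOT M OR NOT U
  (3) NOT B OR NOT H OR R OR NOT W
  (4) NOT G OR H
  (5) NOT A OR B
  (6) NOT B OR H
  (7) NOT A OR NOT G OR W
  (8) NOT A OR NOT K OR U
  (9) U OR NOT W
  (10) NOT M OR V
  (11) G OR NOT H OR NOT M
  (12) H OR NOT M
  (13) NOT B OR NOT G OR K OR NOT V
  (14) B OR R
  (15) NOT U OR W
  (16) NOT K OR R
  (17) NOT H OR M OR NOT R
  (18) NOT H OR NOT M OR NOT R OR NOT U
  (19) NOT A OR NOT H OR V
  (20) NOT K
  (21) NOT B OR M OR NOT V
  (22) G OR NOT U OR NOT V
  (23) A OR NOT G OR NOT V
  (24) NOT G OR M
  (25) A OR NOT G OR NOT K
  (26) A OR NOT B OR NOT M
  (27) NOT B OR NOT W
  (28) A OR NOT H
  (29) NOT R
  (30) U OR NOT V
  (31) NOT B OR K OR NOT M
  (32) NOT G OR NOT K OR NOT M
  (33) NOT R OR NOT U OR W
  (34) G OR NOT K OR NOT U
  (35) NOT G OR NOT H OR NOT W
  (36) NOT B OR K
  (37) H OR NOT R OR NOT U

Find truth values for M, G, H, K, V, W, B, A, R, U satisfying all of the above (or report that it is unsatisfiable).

Unsatisfiable — no assignment works.

Case K = True:
  Clause (NOT K) is falsified — contradiction.
Case K = False:
  (NOT R) forces R = False.
  (B OR R) forces B = True.
  Clause (NOT B OR K) is falsified — contradiction.
Both cases fail, so the formula is unsatisfiable.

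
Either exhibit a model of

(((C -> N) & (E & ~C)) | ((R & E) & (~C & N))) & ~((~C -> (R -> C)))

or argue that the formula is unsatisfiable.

R: True; N: True; E: True; C: False

  ((C -> N) & (E & ~C)) | ((R & E) & (~C & N)) = True
    (C -> N) & (E & ~C) = True
      C -> N = True
      E & ~C = True
        ~C = True
    (R & E) & (~C & N) = True
      R & E = True
      ~C & N = True
        ~C = True
  ~((~C -> (R -> C))) = True
    ~C -> (R -> C) = False
      ~C = True
      R -> C = False
Both conjuncts True, so the formula holds.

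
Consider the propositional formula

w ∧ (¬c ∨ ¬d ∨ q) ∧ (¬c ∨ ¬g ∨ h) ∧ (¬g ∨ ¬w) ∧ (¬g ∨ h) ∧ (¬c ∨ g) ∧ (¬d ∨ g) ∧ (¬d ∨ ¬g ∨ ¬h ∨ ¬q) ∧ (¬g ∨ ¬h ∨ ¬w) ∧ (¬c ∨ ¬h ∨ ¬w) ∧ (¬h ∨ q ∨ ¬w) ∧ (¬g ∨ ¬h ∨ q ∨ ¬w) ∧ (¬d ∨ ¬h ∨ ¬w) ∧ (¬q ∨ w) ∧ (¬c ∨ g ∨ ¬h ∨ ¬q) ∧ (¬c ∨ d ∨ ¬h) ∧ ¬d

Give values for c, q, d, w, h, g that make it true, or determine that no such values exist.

c = False, q = True, d = False, w = True, h = True, g = False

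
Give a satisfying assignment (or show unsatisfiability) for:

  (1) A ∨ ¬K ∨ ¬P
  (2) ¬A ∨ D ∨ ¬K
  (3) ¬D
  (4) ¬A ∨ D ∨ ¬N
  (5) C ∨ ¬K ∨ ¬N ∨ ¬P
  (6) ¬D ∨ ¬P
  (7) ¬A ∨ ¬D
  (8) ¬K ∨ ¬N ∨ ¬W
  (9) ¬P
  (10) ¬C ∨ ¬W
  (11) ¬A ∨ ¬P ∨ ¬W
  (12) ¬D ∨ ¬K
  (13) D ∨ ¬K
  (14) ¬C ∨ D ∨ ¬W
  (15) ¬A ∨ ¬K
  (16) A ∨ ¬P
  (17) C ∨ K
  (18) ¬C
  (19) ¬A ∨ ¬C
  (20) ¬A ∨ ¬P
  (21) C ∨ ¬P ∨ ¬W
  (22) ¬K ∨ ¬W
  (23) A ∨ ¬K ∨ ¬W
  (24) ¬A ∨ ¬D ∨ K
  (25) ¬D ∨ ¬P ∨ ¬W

Case P = True:
  Clause (¬P) is falsified — contradiction.
Case P = False:
  (¬D) forces D = False.
  (D ∨ ¬K) forces K = False.
  (C ∨ K) forces C = True.
  Clause (¬C) is falsified — contradiction.
Both cases fail, so the formula is unsatisfiable.

Unsatisfiable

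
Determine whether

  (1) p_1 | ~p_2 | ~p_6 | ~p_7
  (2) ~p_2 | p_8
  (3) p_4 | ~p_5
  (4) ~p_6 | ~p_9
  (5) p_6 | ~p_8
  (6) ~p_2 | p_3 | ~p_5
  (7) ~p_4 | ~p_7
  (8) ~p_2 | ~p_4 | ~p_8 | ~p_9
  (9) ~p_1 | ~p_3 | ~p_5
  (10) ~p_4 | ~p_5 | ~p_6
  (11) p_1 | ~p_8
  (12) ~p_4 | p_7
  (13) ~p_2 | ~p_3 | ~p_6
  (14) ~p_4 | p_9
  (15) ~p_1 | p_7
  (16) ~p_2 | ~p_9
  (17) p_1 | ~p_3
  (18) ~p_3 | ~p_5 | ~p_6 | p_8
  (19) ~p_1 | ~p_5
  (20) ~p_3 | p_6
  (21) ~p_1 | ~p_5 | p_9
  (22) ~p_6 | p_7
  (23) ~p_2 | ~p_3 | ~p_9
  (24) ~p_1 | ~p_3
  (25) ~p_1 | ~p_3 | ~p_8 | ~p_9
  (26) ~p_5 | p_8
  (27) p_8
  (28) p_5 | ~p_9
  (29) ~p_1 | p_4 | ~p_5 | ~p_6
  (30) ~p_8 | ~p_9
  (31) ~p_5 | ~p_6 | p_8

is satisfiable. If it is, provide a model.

Unit clause (p_8) forces p_8 = True.
In (~p_8 | ~p_9) only ~p_9 is left, so p_9 = False.
In (p_6 | ~p_8) only p_6 is left, so p_6 = True.
In (p_1 | ~p_8) only p_1 is left, so p_1 = True.
In (~p_4 | p_9) only ~p_4 is left, so p_4 = False.
In (~p_1 | p_7) only p_7 is left, so p_7 = True.
In (~p_1 | ~p_5) only ~p_5 is left, so p_5 = False.
In (~p_1 | ~p_3) only ~p_3 is left, so p_3 = False.
Set p_2 = True.
All clauses satisfied.

p_1 = True, p_2 = True, p_3 = False, p_4 = False, p_5 = False, p_6 = True, p_7 = True, p_8 = True, p_9 = False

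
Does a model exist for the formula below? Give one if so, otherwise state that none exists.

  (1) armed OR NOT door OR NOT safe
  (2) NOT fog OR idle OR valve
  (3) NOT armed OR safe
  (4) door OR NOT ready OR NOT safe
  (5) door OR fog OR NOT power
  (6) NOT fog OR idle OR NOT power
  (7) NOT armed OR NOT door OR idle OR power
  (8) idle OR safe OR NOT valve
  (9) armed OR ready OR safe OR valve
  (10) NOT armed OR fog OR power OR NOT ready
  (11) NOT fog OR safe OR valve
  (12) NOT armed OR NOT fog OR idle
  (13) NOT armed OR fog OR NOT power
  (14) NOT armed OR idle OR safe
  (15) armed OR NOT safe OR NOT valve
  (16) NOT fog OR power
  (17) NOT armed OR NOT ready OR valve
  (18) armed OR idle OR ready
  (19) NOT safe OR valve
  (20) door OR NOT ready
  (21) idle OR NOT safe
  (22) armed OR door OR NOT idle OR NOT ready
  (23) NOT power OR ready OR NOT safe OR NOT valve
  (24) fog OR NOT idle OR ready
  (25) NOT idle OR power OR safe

Set idle = True.
Set ready = False.
  then (fog OR NOT idle OR ready) forces fog = True.
  then (NOT fog OR power) forces power = True.
Try valve = False:
  (NOT fog OR safe OR valve) forces safe = True.
  clause (NOT safe OR valve) is falsified — backtrack.
So valve = True.
  then (NOT power OR ready OR NOT safe OR NOT valve) forces safe = False.
  then (NOT armed OR safe) forces armed = False.
Set door = False.
All clauses satisfied.

idle = True; ready = False; valve = True; power = True; fog = True; safe = False; armed = False; door = False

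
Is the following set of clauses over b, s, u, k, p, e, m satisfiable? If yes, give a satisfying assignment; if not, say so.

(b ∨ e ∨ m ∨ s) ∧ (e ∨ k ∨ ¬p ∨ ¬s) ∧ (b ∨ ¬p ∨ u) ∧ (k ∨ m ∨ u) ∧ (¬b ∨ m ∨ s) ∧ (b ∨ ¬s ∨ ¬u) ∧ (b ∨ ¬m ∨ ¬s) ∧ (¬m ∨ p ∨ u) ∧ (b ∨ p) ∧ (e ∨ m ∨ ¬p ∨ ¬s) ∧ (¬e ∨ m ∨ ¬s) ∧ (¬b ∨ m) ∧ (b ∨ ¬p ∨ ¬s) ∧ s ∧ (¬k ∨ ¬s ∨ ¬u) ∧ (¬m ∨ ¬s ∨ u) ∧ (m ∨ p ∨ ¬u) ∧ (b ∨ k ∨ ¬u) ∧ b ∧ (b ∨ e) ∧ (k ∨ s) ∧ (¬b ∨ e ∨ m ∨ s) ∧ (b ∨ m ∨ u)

b = True; s = True; u = True; k = False; p = True; e = True; m = True

Unit clause (s) forces s = True.
Unit clause (b) forces b = True.
In (¬b ∨ m) only m is left, so m = True.
In (¬m ∨ ¬s ∨ u) only u is left, so u = True.
In (¬k ∨ ¬s ∨ ¬u) only ¬k is left, so k = False.
Set p = True.
  then (e ∨ k ∨ ¬p ∨ ¬s) forces e = True.
All clauses satisfied.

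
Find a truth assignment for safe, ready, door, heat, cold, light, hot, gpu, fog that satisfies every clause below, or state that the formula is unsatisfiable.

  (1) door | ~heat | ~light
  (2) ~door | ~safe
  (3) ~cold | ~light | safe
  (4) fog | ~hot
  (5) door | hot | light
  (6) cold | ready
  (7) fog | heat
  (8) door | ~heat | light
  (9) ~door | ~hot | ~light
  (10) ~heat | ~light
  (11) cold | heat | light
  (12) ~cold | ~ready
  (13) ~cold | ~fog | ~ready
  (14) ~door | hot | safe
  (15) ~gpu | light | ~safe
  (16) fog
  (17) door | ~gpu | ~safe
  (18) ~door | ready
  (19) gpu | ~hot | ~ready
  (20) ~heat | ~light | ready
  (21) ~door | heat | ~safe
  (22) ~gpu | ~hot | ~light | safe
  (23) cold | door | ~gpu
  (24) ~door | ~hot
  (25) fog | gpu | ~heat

safe=T, ready=T, door=F, heat=F, cold=F, light=T, hot=F, gpu=F, fog=T

Unit clause (fog) forces fog = True.
Set safe = True.
  then (~door | ~safe) forces door = False.
  then (door | ~gpu | ~safe) forces gpu = False.
Set ready = True.
  then (~cold | ~ready) forces cold = False.
  then (gpu | ~hot | ~ready) forces hot = False.
  then (door | hot | light) forces light = True.
  then (~heat | ~light) forces heat = False.
All clauses satisfied.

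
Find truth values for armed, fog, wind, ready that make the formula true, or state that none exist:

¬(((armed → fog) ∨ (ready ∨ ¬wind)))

armed = True, fog = False, wind = True, ready = False

  ¬(((armed → fog) ∨ (ready ∨ ¬wind))) = True
    (armed → fog) ∨ (ready ∨ ¬wind) = False
      armed → fog = False
      ready ∨ ¬wind = False
        ¬wind = False
The formula evaluates to True.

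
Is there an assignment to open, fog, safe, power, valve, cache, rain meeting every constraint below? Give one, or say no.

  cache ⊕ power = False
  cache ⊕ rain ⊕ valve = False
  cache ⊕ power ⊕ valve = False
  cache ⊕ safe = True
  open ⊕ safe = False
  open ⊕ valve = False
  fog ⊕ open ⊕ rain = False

open: False, fog: True, safe: False, power: True, valve: False, cache: True, rain: True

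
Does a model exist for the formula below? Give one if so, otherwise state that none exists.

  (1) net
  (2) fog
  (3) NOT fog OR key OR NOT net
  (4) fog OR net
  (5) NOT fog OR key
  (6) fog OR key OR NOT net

Unit clause (net) forces net = True.
Unit clause (fog) forces fog = True.
In (NOT fog OR key OR NOT net) only key is left, so key = True.
Check each clause:
  (net): net holds.
  (fog): fog holds.
  (NOT fog OR key OR NOT net): key holds.
  (fog OR net): fog holds.
  (NOT fog OR key): key holds.
  (fog OR key OR NOT net): fog holds.
All clauses satisfied.

net = True, key = True, fog = True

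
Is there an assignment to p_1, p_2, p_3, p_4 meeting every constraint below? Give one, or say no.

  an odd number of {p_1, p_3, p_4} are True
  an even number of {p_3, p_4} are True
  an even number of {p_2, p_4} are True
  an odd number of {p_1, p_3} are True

p_1=T, p_2=F, p_3=F, p_4=F

{p_1, p_3, p_4}: 1 true → odd ✓
{p_3, p_4}: 0 true → even ✓
{p_2, p_4}: 0 true → even ✓
{p_1, p_3}: 1 true → odd ✓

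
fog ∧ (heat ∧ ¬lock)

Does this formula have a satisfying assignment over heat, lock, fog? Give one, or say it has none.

heat=T, lock=F, fog=T

  heat ∧ ¬lock = True
    ¬lock = True
Both conjuncts True, so the formula holds.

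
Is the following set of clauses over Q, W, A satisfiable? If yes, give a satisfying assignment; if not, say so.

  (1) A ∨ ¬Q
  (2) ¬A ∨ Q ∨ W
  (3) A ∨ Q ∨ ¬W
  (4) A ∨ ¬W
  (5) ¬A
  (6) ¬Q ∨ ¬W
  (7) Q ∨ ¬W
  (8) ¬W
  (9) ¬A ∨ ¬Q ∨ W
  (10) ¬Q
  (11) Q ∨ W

Case Q = True:
  Clause (¬Q) is falsified — contradiction.
Case Q = False:
  (¬A) forces A = False.
  (A ∨ Q ∨ ¬W) forces W = False.
  Clause (Q ∨ W) is falsified — contradiction.
Both cases fail, so the formula is unsatisfiable.

The formula is unsatisfiable.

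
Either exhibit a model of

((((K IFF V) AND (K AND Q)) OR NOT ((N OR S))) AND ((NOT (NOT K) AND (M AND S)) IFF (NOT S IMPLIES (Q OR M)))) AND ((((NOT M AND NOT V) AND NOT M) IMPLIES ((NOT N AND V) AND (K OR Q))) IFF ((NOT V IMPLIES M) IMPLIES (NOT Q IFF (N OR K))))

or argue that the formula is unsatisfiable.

Q = False, V = True, N = False, K = True, S = False, M = False

  (((K IFF V) AND (K AND Q)) OR NOT ((N OR S))) AND ((NOT (NOT K) AND (M AND S)) IFF (NOT S IMPLIES (Q OR M))) = True
    ((K IFF V) AND (K AND Q)) OR NOT ((N OR S)) = True
      (K IFF V) AND (K AND Q) = False
        K IFF V = True
        K AND Q = False
      NOT ((N OR S)) = True
        N OR S = False
    (NOT (NOT K) AND (M AND S)) IFF (NOT S IMPLIES (Q OR M)) = True
      NOT (NOT K) AND (M AND S) = False
        NOT (NOT K) = True
          NOT K = False
        M AND S = False
      NOT S IMPLIES (Q OR M) = False
        NOT S = True
        Q OR M = False
  (((NOT M AND NOT V) AND NOT M) IMPLIES ((NOT N AND V) AND (K OR Q))) IFF ((NOT V IMPLIES M) IMPLIES (NOT Q IFF (N OR K))) = True
    ((NOT M AND NOT V) AND NOT M) IMPLIES ((NOT N AND V) AND (K OR Q)) = True
      (NOT M AND NOT V) AND NOT M = False
        NOT M AND NOT V = False
          NOT M = True
          NOT V = False
        NOT M = True
      (NOT N AND V) AND (K OR Q) = True
        NOT N AND V = True
          NOT N = True
        K OR Q = True
    (NOT V IMPLIES M) IMPLIES (NOT Q IFF (N OR K)) = True
      NOT V IMPLIES M = True
        NOT V = False
      NOT Q IFF (N OR K) = True
        NOT Q = True
        N OR K = True
Both conjuncts True, so the formula holds.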